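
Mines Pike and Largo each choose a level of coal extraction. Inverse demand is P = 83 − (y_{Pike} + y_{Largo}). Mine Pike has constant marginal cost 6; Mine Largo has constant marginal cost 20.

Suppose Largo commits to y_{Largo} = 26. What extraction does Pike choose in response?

25.5

Mine Pike's profit: π = y_{Pike}(83 − (y_{Pike} + y_{Largo})) − 6y_{Pike}.
∂π/∂y_{Pike} = 77 − 2y_{Pike} − y_{Largo} = 0, so y_{Pike} = 38.5 − 0.5y_{Largo}.
At y_{Largo} = 26: y_{Pike} = 38.5 − 0.5·26 = 25.5.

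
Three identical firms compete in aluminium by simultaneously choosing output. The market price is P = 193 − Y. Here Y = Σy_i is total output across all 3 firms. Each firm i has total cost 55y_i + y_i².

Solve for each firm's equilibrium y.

A representative firm's profit is π_i = y_i(193 − Y) − 55y_i − y_i², with Y = y_i + Σ_{j≠i} y_j.
First-order condition: 138 − 4y_i − Σ_{j≠i} y_j = 0.
Imposing symmetry (y_j = y for all j) turns Σ_{j≠i} y_j into 2y, so 138 = 6y and y = 23.

23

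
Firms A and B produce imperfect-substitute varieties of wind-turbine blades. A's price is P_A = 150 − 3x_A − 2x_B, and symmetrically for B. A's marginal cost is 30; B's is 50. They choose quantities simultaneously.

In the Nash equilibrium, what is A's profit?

792.1875

Firm A's profit: π = x_A(150 − 3x_A − 2x_B) − 30x_A.
∂π/∂x_A = 120 − 6x_A − 2x_B = 0 ⇒ x_A = 20 − (1/3)x_B.
Similarly x_B = 50/3 − (1/3)x_A.
Solving the two reaction functions simultaneously: (1 − (−1/3)(−1/3))x_A = 20 − (1/3)·(50/3), so (8/9)x_A = 130/9 and x_A = 16.25.
Then x_B = 50/3 − (1/3)·16.25 = 11.25.
P_A = 150 − 3·16.25 − 2·11.25 = 78.75.
Profit = (78.75 − 30)·16.25 = 792.1875.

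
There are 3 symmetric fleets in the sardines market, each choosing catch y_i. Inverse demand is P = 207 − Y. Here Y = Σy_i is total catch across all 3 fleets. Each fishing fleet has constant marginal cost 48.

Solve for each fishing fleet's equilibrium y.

A representative fishing fleet's profit is π_i = y_i(207 − Y) − 48y_i, with Y = y_i + Σ_{j≠i} y_j.
First-order condition: 159 − 2y_i − Σ_{j≠i} y_j = 0.
In a symmetric equilibrium every fishing fleet chooses the same y, so Σ_{j≠i} y_j = 2y. The condition becomes 159 − 4y = 0, giving y = 159/4 = 39.75.

39.75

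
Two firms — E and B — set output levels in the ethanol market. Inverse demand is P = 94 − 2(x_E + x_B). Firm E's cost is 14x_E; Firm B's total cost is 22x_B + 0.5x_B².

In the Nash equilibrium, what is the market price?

Firm E's profit: π = x_E(94 − 2(x_E + x_B)) − 14x_E.
∂π/∂x_E = 80 − 4x_E − 2x_B = 0, so x_E = 20 − 0.5x_B.
For B: ∂π/∂x_B = 72 − 5x_B − 2x_E = 0 ⇒ x_B = 14.4 − 0.4x_E.
Solving the two reaction functions simultaneously: (1 − (−0.5)(−0.4))x_E = 20 − 0.5·14.4, so 0.8x_E = 12.8 and x_E = 16.
Then x_B = 14.4 − 0.4·16 = 8.
Equilibrium price: P = 94 − 2·24 = 46.

46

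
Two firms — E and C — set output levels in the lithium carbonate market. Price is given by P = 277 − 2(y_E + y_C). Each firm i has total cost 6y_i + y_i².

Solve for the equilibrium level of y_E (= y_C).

Firm E's profit: π = y_E(277 − 2(y_E + y_C)) − 6y_E − y_E².
∂π/∂y_E = 271 − 6y_E − 2y_C = 0, so y_E = 271/6 − (1/3)y_C.
The game is symmetric, so in equilibrium y_C = y_E: the reaction function gives (4/3)y_E = 271/6, hence y_E = 33.875.

33.875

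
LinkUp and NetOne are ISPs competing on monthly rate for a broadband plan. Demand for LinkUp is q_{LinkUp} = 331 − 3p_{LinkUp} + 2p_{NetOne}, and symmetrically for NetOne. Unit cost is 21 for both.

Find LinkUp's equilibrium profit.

18018.75

LinkUp's profit: π = (p_{LinkUp} − 21)(331 − 3p_{LinkUp} + 2p_{NetOne}).
∂π/∂p_{LinkUp} = 394 − 6p_{LinkUp} + 2p_{NetOne} = 0 ⇒ p_{LinkUp} = 197/3 + (1/3)p_{NetOne}.
By symmetry p_{NetOne} = p_{LinkUp}; substituting into the reaction function, (2/3)p_{LinkUp} = 197/3 and p_{LinkUp} = 98.5.
q_{LinkUp} = 331 − 3·98.5 + 2·98.5 = 232.5.
Profit = (98.5 − 21)·232.5 = 18018.75.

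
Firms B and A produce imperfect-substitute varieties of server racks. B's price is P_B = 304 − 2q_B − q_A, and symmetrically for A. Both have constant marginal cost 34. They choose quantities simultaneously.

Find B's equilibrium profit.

Firm B's profit: π = q_B(304 − 2q_B − q_A) − 34q_B.
∂π/∂q_B = 270 − 4q_B − q_A = 0 ⇒ q_B = 67.5 − 0.25q_A.
By symmetry q_A = q_B; substituting into the reaction function, 1.25q_B = 67.5 and q_B = 54.
P_B = 304 − 2·54 − 54 = 142.
Profit = (142 − 34)·54 = 5832.

5832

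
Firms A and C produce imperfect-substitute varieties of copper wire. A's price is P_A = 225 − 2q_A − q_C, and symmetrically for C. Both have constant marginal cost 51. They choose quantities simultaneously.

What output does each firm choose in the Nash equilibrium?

34.8

Firm A's profit: π = q_A(225 − 2q_A − q_C) − 51q_A.
∂π/∂q_A = 174 − 4q_A − q_C = 0 ⇒ q_A = 43.5 − 0.25q_C.
Setting q_A = q_C in the reaction function: q_A = 43.5 − 0.25q_A, so q_A = 43.5 / 1.25 = 34.8.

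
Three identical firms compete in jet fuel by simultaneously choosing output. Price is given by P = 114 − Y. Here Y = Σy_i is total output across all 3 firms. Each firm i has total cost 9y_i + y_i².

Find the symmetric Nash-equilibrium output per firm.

17.5

A representative firm's profit is π_i = y_i(114 − Y) − 9y_i − y_i², with Y = y_i + Σ_{j≠i} y_j.
First-order condition: 105 − 4y_i − Σ_{j≠i} y_j = 0.
With identical firms, set every y_j = y: then 105 − 4y − 2y = 0, i.e. y = 105/6 = 17.5.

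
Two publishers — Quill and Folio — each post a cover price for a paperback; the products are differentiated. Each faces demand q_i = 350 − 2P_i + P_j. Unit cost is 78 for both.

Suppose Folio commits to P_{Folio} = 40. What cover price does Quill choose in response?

Quill's profit: π = (P_{Quill} − 78)(350 − 2P_{Quill} + P_{Folio}).
∂π/∂P_{Quill} = 506 − 4P_{Quill} + P_{Folio} = 0 ⇒ P_{Quill} = 126.5 + 0.25P_{Folio}.
At P_{Folio} = 40: P_{Quill} = 126.5 + 0.25·40 = 136.5.

136.5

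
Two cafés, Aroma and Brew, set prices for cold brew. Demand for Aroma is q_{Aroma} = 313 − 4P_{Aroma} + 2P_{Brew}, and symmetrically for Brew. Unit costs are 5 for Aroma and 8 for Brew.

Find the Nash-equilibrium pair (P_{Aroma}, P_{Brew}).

55.9, 57.1

Aroma's profit: π = (P_{Aroma} − 5)(313 − 4P_{Aroma} + 2P_{Brew}).
∂π/∂P_{Aroma} = 333 − 8P_{Aroma} + 2P_{Brew} = 0 ⇒ P_{Aroma} = 41.625 + 0.25P_{Brew}.
Similarly P_{Brew} = 43.125 + 0.25P_{Aroma}.
Solving the two reaction functions simultaneously: (1 − (0.25)(0.25))P_{Aroma} = 41.625 + 0.25·43.125, so 0.9375P_{Aroma} = 1677/32 and P_{Aroma} = 55.9.
Then P_{Brew} = 43.125 + 0.25·55.9 = 57.1.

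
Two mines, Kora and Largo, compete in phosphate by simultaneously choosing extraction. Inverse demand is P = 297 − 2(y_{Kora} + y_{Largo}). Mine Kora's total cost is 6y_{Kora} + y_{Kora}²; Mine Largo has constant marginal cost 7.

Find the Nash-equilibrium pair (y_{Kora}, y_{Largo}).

Mine Kora's profit: π = y_{Kora}(297 − 2(y_{Kora} + y_{Largo})) − 6y_{Kora} − y_{Kora}².
∂π/∂y_{Kora} = 291 − 6y_{Kora} − 2y_{Largo} = 0, so y_{Kora} = 48.5 − (1/3)y_{Largo}.
For Largo: ∂π/∂y_{Largo} = 290 − 4y_{Largo} − 2y_{Kora} = 0 ⇒ y_{Largo} = 72.5 − 0.5y_{Kora}.
Solving the two reaction functions simultaneously: (1 − (−1/3)(−0.5))y_{Kora} = 48.5 − (1/3)·72.5, so (5/6)y_{Kora} = 73/3 and y_{Kora} = 29.2.
Then y_{Largo} = 72.5 − 0.5·29.2 = 57.9.

29.2, 57.9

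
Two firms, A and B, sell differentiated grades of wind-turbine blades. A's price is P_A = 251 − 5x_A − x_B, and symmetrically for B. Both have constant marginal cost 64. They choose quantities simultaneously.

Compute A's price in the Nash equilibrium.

149

Firm A's profit: π = x_A(251 − 5x_A − x_B) − 64x_A.
∂π/∂x_A = 187 − 10x_A − x_B = 0 ⇒ x_A = 18.7 − 0.1x_B.
By symmetry x_B = x_A; substituting into the reaction function, 1.1x_A = 18.7 and x_A = 17.
P_A = 251 − 5·17 − 17 = 149.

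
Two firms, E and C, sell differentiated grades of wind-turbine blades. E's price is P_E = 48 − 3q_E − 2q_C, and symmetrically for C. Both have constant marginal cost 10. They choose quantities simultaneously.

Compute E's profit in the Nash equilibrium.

Firm E's profit: π = q_E(48 − 3q_E − 2q_C) − 10q_E.
∂π/∂q_E = 38 − 6q_E − 2q_C = 0 ⇒ q_E = 19/3 − (1/3)q_C.
Setting q_E = q_C in the reaction function: q_E = 19/3 − (1/3)q_E, so q_E = (19/3) / (4/3) = 4.75.
P_E = 48 − 3·4.75 − 2·4.75 = 24.25.
Profit = (24.25 − 10)·4.75 = 67.6875.

67.6875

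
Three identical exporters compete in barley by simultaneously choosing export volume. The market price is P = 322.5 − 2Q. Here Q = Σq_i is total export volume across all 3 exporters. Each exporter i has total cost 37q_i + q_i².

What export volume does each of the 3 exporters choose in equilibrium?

A representative exporter's profit is π_i = q_i(322.5 − 2Q) − 37q_i − q_i², with Q = q_i + Σ_{j≠i} q_j.
First-order condition: 285.5 − 6q_i − 2Σ_{j≠i} q_j = 0.
With identical exporters, set every q_j = q: then 285.5 − 6q − 4q = 0, i.e. q = 285.5/10 = 28.55.

28.55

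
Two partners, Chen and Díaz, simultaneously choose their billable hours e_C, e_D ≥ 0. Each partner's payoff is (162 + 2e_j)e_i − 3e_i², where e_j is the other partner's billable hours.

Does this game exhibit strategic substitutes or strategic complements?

Chen's payoff is (162 + 2e_D)e_C − 3e_C².
∂π/∂e_C = 162 + 2e_D − 6e_C = 0, so e_C = 27 + (1/3)e_D.
The best-response slope de_C/de_D = 1/3 > 0: the reaction function is upward-sloping, so the choices are strategic complements.

strategic complements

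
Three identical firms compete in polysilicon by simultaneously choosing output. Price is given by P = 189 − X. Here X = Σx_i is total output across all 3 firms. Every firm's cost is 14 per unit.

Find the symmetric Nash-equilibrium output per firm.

43.75

A representative firm's profit is π_i = x_i(189 − X) − 14x_i, with X = x_i + Σ_{j≠i} x_j.
First-order condition: 175 − 2x_i − Σ_{j≠i} x_j = 0.
Imposing symmetry (x_j = x for all j) turns Σ_{j≠i} x_j into 2x, so 175 = 4x and x = 43.75.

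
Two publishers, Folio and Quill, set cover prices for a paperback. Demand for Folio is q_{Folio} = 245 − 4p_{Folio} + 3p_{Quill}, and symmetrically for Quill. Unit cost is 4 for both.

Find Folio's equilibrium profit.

9292.96

Folio's profit: π = (p_{Folio} − 4)(245 − 4p_{Folio} + 3p_{Quill}).
∂π/∂p_{Folio} = 261 − 8p_{Folio} + 3p_{Quill} = 0 ⇒ p_{Folio} = 32.625 + 0.375p_{Quill}.
By symmetry p_{Quill} = p_{Folio}; substituting into the reaction function, 0.625p_{Folio} = 32.625 and p_{Folio} = 52.2.
q_{Folio} = 245 − 4·52.2 + 3·52.2 = 192.8.
Profit = (52.2 − 4)·192.8 = 9292.96.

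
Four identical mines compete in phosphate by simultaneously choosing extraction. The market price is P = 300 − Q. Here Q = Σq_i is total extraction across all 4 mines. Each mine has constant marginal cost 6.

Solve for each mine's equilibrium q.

A representative mine's profit is π_i = q_i(300 − Q) − 6q_i, with Q = q_i + Σ_{j≠i} q_j.
First-order condition: 294 − 2q_i − Σ_{j≠i} q_j = 0.
With identical mines, set every q_j = q: then 294 − 2q − 3q = 0, i.e. q = 294/5 = 58.8.

58.8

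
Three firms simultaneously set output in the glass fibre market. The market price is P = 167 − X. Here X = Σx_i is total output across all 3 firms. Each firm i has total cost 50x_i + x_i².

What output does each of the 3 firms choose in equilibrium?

19.5

A representative firm's profit is π_i = x_i(167 − X) − 50x_i − x_i², with X = x_i + Σ_{j≠i} x_j.
First-order condition: 117 − 4x_i − Σ_{j≠i} x_j = 0.
In a symmetric equilibrium every firm chooses the same x, so Σ_{j≠i} x_j = 2x. The condition becomes 117 − 6x = 0, giving x = 117/6 = 19.5.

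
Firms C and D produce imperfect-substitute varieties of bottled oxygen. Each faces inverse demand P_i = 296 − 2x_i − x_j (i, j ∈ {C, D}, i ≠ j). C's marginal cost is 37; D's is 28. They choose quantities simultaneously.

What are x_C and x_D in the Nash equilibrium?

Firm C's profit: π = x_C(296 − 2x_C − x_D) − 37x_C.
∂π/∂x_C = 259 − 4x_C − x_D = 0 ⇒ x_C = 64.75 − 0.25x_D.
Similarly x_D = 67 − 0.25x_C.
Substituting the second reaction function into the first: x_C = 64.75 − 0.25(67 − 0.25x_C), which gives 0.9375x_C = 48 ⇒ x_C = 51.2.
Then x_D = 67 − 0.25·51.2 = 54.2.

51.2, 54.2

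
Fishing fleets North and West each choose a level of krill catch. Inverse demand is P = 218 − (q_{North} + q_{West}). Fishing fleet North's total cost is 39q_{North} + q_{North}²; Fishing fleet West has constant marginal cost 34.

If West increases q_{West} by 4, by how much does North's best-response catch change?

Fishing fleet North's profit: π = q_{North}(218 − (q_{North} + q_{West})) − 39q_{North} − q_{North}².
∂π/∂q_{North} = 179 − 4q_{North} − q_{West} = 0, so q_{North} = 44.75 − 0.25q_{West}.
The reaction-function slope is −0.25, so a 4-unit rise in q_{West} moves q_{North} by −0.25 × 4 = −1. North's best response falls — the actions are strategic substitutes.

-1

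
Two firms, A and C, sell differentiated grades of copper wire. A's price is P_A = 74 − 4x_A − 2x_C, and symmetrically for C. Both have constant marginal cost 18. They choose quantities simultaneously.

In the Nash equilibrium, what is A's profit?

Firm A's profit: π = x_A(74 − 4x_A − 2x_C) − 18x_A.
∂π/∂x_A = 56 − 8x_A − 2x_C = 0 ⇒ x_A = 7 − 0.25x_C.
By symmetry x_C = x_A; substituting into the reaction function, 1.25x_A = 7 and x_A = 5.6.
P_A = 74 − 4·5.6 − 2·5.6 = 40.4.
Profit = (40.4 − 18)·5.6 = 125.44.

125.44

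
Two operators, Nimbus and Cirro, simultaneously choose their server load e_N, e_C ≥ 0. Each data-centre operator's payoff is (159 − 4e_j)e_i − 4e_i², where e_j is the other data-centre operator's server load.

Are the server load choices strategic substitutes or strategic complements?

Nimbus's payoff is (159 − 4e_C)e_N − 4e_N².
∂π/∂e_N = 159 − 4e_C − 8e_N = 0, so e_N = 19.875 − 0.5e_C.
The best-response slope de_N/de_C = −0.5 < 0: the reaction function is downward-sloping, so the choices are strategic substitutes.

strategic substitutes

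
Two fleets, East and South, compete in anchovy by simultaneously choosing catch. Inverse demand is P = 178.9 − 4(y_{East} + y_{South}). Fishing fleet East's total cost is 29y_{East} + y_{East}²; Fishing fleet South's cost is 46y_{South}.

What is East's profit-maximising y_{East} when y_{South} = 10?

10.99

Fishing fleet East's profit: π = y_{East}(178.9 − 4(y_{East} + y_{South})) − 29y_{East} − y_{East}².
∂π/∂y_{East} = 149.9 − 10y_{East} − 4y_{South} = 0, so y_{East} = 14.99 − 0.4y_{South}.
At y_{South} = 10: y_{East} = 14.99 − 0.4·10 = 10.99.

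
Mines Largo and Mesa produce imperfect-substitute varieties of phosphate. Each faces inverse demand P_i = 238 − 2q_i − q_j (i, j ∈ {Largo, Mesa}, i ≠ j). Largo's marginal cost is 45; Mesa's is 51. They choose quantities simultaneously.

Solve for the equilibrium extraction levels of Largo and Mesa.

Mine Largo's profit: π = q_{Largo}(238 − 2q_{Largo} − q_{Mesa}) − 45q_{Largo}.
∂π/∂q_{Largo} = 193 − 4q_{Largo} − q_{Mesa} = 0 ⇒ q_{Largo} = 48.25 − 0.25q_{Mesa}.
Similarly q_{Mesa} = 46.75 − 0.25q_{Largo}.
Solving the two reaction functions simultaneously: (1 − (−0.25)(−0.25))q_{Largo} = 48.25 − 0.25·46.75, so 0.9375q_{Largo} = 36.5625 and q_{Largo} = 39.
Then q_{Mesa} = 46.75 − 0.25·39 = 37.

39, 37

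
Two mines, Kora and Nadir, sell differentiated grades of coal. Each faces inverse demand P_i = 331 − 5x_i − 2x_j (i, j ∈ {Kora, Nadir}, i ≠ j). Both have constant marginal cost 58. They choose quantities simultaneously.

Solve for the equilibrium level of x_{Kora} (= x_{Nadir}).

Mine Kora's profit: π = x_{Kora}(331 − 5x_{Kora} − 2x_{Nadir}) − 58x_{Kora}.
∂π/∂x_{Kora} = 273 − 10x_{Kora} − 2x_{Nadir} = 0 ⇒ x_{Kora} = 27.3 − 0.2x_{Nadir}.
Setting x_{Kora} = x_{Nadir} in the reaction function: x_{Kora} = 27.3 − 0.2x_{Kora}, so x_{Kora} = 27.3 / 1.2 = 22.75.

22.75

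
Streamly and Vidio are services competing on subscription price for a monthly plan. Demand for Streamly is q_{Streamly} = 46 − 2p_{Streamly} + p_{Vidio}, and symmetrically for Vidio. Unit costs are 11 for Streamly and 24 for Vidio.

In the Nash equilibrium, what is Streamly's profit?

Streamly's profit: π = (p_{Streamly} − 11)(46 − 2p_{Streamly} + p_{Vidio}).
∂π/∂p_{Streamly} = 68 − 4p_{Streamly} + p_{Vidio} = 0 ⇒ p_{Streamly} = 17 + 0.25p_{Vidio}.
Similarly p_{Vidio} = 23.5 + 0.25p_{Streamly}.
Plugging p_{Vidio} into Streamly's best response: p_{Streamly} = 17 + 0.25(23.5 + 0.25p_{Streamly}) ⇒ 0.9375p_{Streamly} = 22.875, so p_{Streamly} = 24.4.
Then p_{Vidio} = 23.5 + 0.25·24.4 = 29.6.
q_{Streamly} = 46 − 2·24.4 + 29.6 = 26.8.
Profit = (24.4 − 11)·26.8 = 359.12.

359.12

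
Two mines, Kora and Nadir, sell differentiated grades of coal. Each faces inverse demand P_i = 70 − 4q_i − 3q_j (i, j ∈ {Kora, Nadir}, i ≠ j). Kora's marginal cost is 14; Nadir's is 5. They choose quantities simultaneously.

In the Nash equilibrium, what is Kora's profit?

84.64

Mine Kora's profit: π = q_{Kora}(70 − 4q_{Kora} − 3q_{Nadir}) − 14q_{Kora}.
∂π/∂q_{Kora} = 56 − 8q_{Kora} − 3q_{Nadir} = 0 ⇒ q_{Kora} = 7 − 0.375q_{Nadir}.
Similarly q_{Nadir} = 8.125 − 0.375q_{Kora}.
Substituting the second reaction function into the first: q_{Kora} = 7 − 0.375(8.125 − 0.375q_{Kora}), which gives (55/64)q_{Kora} = 253/64 ⇒ q_{Kora} = 4.6.
Then q_{Nadir} = 8.125 − 0.375·4.6 = 6.4.
P_{Kora} = 70 − 4·4.6 − 3·6.4 = 32.4.
Profit = (32.4 − 14)·4.6 = 84.64.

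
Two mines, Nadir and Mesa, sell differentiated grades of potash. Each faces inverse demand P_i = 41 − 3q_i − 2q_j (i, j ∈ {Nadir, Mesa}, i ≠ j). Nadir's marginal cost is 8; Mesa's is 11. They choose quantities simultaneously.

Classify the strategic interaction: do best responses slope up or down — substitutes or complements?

Mine Nadir's profit: π = q_{Nadir}(41 − 3q_{Nadir} − 2q_{Mesa}) − 8q_{Nadir}.
∂π/∂q_{Nadir} = 33 − 6q_{Nadir} − 2q_{Mesa} = 0 ⇒ q_{Nadir} = 5.5 − (1/3)q_{Mesa}.
The best-response slope dq_{Nadir}/dq_{Mesa} = −1/3 < 0: the reaction function is downward-sloping, so the choices are strategic substitutes.

strategic substitutes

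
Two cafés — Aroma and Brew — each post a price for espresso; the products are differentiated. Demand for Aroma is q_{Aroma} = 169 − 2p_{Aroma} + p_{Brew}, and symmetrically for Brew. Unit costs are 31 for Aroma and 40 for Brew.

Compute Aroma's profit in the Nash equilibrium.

4455.68

Aroma's profit: π = (p_{Aroma} − 31)(169 − 2p_{Aroma} + p_{Brew}).
∂π/∂p_{Aroma} = 231 − 4p_{Aroma} + p_{Brew} = 0 ⇒ p_{Aroma} = 57.75 + 0.25p_{Brew}.
Similarly p_{Brew} = 62.25 + 0.25p_{Aroma}.
Substituting the second reaction function into the first: p_{Aroma} = 57.75 + 0.25(62.25 + 0.25p_{Aroma}), which gives 0.9375p_{Aroma} = 73.3125 ⇒ p_{Aroma} = 78.2.
Then p_{Brew} = 62.25 + 0.25·78.2 = 81.8.
q_{Aroma} = 169 − 2·78.2 + 81.8 = 94.4.
Profit = (78.2 − 31)·94.4 = 4455.68.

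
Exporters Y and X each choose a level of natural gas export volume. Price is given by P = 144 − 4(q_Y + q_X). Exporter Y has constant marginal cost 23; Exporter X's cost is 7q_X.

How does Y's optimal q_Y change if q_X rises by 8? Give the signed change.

Exporter Y's profit: π = q_Y(144 − 4(q_Y + q_X)) − 23q_Y.
∂π/∂q_Y = 121 − 8q_Y − 4q_X = 0, so q_Y = 15.125 − 0.5q_X.
The reaction-function slope is −0.5, so an 8-unit rise in q_X moves q_Y by −0.5 × 8 = −4. Y's best response falls — the actions are strategic substitutes.

-4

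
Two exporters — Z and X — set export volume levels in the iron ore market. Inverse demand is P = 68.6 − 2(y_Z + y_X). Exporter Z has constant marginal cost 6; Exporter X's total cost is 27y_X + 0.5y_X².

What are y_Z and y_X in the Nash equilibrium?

14.3625, 2.575

Exporter Z's profit: π = y_Z(68.6 − 2(y_Z + y_X)) − 6y_Z.
∂π/∂y_Z = 62.6 − 4y_Z − 2y_X = 0, so y_Z = 15.65 − 0.5y_X.
For X: ∂π/∂y_X = 41.6 − 5y_X − 2y_Z = 0 ⇒ y_X = 8.32 − 0.4y_Z.
Plugging y_X into Z's best response: y_Z = 15.65 − 0.5(8.32 − 0.4y_Z) ⇒ 0.8y_Z = 11.49, so y_Z = 14.3625.
Then y_X = 8.32 − 0.4·14.3625 = 2.575.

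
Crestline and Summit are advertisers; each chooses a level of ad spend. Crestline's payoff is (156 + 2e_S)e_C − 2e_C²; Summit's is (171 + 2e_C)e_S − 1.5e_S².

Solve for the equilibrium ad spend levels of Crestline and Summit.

101.25, 124.5

Expanding Crestline's payoff: 156e_C + 2e_Se_C − 2e_C².
∂π/∂e_C = 156 + 2e_S − 4e_C = 0, so e_C = 39 + 0.5e_S.
Likewise for Summit: e_S = 57 + (2/3)e_C.
Plugging e_S into Crestline's best response: e_C = 39 + 0.5(57 + (2/3)e_C) ⇒ (2/3)e_C = 67.5, so e_C = 101.25.
Then e_S = 57 + (2/3)·101.25 = 124.5.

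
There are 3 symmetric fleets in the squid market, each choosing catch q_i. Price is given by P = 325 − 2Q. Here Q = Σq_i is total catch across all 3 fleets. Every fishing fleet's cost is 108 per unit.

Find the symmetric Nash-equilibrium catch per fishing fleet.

A representative fishing fleet's profit is π_i = q_i(325 − 2Q) − 108q_i, with Q = q_i + Σ_{j≠i} q_j.
First-order condition: 217 − 4q_i − 2Σ_{j≠i} q_j = 0.
With identical fishing fleets, set every q_j = q: then 217 − 4q − 4q = 0, i.e. q = 217/8 = 27.125.

27.125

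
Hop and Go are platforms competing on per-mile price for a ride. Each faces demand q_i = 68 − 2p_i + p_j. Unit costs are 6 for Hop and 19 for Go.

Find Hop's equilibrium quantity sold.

Hop's profit: π = (p_{Hop} − 6)(68 − 2p_{Hop} + p_{Go}).
∂π/∂p_{Hop} = 80 − 4p_{Hop} + p_{Go} = 0 ⇒ p_{Hop} = 20 + 0.25p_{Go}.
Similarly p_{Go} = 26.5 + 0.25p_{Hop}.
Solving the two reaction functions simultaneously: (1 − (0.25)(0.25))p_{Hop} = 20 + 0.25·26.5, so 0.9375p_{Hop} = 26.625 and p_{Hop} = 28.4.
Then p_{Go} = 26.5 + 0.25·28.4 = 33.6.
q_{Hop} = 68 − 2·28.4 + 33.6 = 44.8.

44.8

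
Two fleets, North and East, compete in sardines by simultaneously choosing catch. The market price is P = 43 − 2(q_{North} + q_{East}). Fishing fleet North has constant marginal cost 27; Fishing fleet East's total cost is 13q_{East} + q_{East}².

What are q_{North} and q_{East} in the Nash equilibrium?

Fishing fleet North's profit: π = q_{North}(43 − 2(q_{North} + q_{East})) − 27q_{North}.
∂π/∂q_{North} = 16 − 4q_{North} − 2q_{East} = 0, so q_{North} = 4 − 0.5q_{East}.
For East: ∂π/∂q_{East} = 30 − 6q_{East} − 2q_{North} = 0 ⇒ q_{East} = 5 − (1/3)q_{North}.
Solving the two reaction functions simultaneously: (1 − (−0.5)(−1/3))q_{North} = 4 − 0.5·5, so (5/6)q_{North} = 1.5 and q_{North} = 1.8.
Then q_{East} = 5 − (1/3)·1.8 = 4.4.

1.8, 4.4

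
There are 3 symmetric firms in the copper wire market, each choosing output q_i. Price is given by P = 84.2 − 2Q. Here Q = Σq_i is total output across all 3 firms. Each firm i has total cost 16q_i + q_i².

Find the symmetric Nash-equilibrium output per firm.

A representative firm's profit is π_i = q_i(84.2 − 2Q) − 16q_i − q_i², with Q = q_i + Σ_{j≠i} q_j.
First-order condition: 68.2 − 6q_i − 2Σ_{j≠i} q_j = 0.
Imposing symmetry (q_j = q for all j) turns Σ_{j≠i} q_j into 2q, so 68.2 = 10q and q = 6.82.

6.82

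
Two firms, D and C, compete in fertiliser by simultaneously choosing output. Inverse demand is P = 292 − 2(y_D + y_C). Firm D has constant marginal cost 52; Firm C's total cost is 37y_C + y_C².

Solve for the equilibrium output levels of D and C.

46.5, 27

Firm D's profit: π = y_D(292 − 2(y_D + y_C)) − 52y_D.
∂π/∂y_D = 240 − 4y_D − 2y_C = 0, so y_D = 60 − 0.5y_C.
For C: ∂π/∂y_C = 255 − 6y_C − 2y_D = 0 ⇒ y_C = 42.5 − (1/3)y_D.
Plugging y_C into D's best response: y_D = 60 − 0.5(42.5 − (1/3)y_D) ⇒ (5/6)y_D = 38.75, so y_D = 46.5.
Then y_C = 42.5 − (1/3)·46.5 = 27.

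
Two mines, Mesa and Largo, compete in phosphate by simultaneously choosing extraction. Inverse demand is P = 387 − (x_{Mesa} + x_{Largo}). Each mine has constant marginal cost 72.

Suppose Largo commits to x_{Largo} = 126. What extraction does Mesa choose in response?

94.5

Mine Mesa's profit: π = x_{Mesa}(387 − (x_{Mesa} + x_{Largo})) − 72x_{Mesa}.
∂π/∂x_{Mesa} = 315 − 2x_{Mesa} − x_{Largo} = 0, so x_{Mesa} = 157.5 − 0.5x_{Largo}.
At x_{Largo} = 126: x_{Mesa} = 157.5 − 0.5·126 = 94.5.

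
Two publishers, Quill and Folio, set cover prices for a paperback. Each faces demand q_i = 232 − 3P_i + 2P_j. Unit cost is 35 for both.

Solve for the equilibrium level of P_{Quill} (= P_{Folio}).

Quill's profit: π = (P_{Quill} − 35)(232 − 3P_{Quill} + 2P_{Folio}).
∂π/∂P_{Quill} = 337 − 6P_{Quill} + 2P_{Folio} = 0 ⇒ P_{Quill} = 337/6 + (1/3)P_{Folio}.
Setting P_{Quill} = P_{Folio} in the reaction function: P_{Quill} = 337/6 + (1/3)P_{Quill}, so P_{Quill} = (337/6) / (2/3) = 84.25.

84.25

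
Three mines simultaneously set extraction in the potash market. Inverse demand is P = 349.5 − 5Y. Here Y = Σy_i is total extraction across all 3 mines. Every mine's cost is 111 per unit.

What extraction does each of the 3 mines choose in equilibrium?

A representative mine's profit is π_i = y_i(349.5 − 5Y) − 111y_i, with Y = y_i + Σ_{j≠i} y_j.
First-order condition: 238.5 − 10y_i − 5Σ_{j≠i} y_j = 0.
In a symmetric equilibrium every mine chooses the same y, so Σ_{j≠i} y_j = 2y. The condition becomes 238.5 − 20y = 0, giving y = 238.5/20 = 11.925.

11.925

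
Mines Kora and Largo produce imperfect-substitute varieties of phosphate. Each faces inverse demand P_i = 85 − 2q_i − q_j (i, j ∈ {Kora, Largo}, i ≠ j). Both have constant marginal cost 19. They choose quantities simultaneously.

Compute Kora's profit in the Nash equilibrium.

Mine Kora's profit: π = q_{Kora}(85 − 2q_{Kora} − q_{Largo}) − 19q_{Kora}.
∂π/∂q_{Kora} = 66 − 4q_{Kora} − q_{Largo} = 0 ⇒ q_{Kora} = 16.5 − 0.25q_{Largo}.
Setting q_{Kora} = q_{Largo} in the reaction function: q_{Kora} = 16.5 − 0.25q_{Kora}, so q_{Kora} = 16.5 / 1.25 = 13.2.
P_{Kora} = 85 − 2·13.2 − 13.2 = 45.4.
Profit = (45.4 − 19)·13.2 = 348.48.

348.48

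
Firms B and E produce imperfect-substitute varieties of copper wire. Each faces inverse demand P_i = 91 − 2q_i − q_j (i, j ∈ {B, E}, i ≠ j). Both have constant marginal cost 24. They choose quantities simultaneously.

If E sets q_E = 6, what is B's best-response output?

Firm B's profit: π = q_B(91 − 2q_B − q_E) − 24q_B.
∂π/∂q_B = 67 − 4q_B − q_E = 0 ⇒ q_B = 16.75 − 0.25q_E.
At q_E = 6: q_B = 16.75 − 0.25·6 = 15.25.

15.25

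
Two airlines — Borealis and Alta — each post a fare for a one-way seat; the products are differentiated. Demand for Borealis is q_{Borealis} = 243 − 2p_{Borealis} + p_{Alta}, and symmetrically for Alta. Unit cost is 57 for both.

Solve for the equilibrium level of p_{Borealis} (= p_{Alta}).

119

Borealis's profit: π = (p_{Borealis} − 57)(243 − 2p_{Borealis} + p_{Alta}).
∂π/∂p_{Borealis} = 357 − 4p_{Borealis} + p_{Alta} = 0 ⇒ p_{Borealis} = 89.25 + 0.25p_{Alta}.
By symmetry p_{Alta} = p_{Borealis}; substituting into the reaction function, 0.75p_{Borealis} = 89.25 and p_{Borealis} = 119.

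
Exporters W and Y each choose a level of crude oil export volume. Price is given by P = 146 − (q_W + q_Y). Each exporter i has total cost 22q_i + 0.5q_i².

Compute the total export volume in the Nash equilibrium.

Exporter W's profit: π = q_W(146 − (q_W + q_Y)) − 22q_W − 0.5q_W².
∂π/∂q_W = 124 − 3q_W − q_Y = 0, so q_W = 124/3 − (1/3)q_Y.
The game is symmetric, so in equilibrium q_Y = q_W: the reaction function gives (4/3)q_W = 124/3, hence q_W = 31.
Total export volume: 31 + 31 = 62.

62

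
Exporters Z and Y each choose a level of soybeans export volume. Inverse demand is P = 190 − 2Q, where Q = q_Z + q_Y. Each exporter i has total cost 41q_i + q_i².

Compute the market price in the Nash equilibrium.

115.5

Exporter Z's profit: π = q_Z(190 − 2(q_Z + q_Y)) − 41q_Z − q_Z².
∂π/∂q_Z = 149 − 6q_Z − 2q_Y = 0, so q_Z = 149/6 − (1/3)q_Y.
By symmetry q_Y = q_Z; substituting into the reaction function, (4/3)q_Z = 149/6 and q_Z = 18.625.
Equilibrium price: P = 190 − 2·37.25 = 115.5.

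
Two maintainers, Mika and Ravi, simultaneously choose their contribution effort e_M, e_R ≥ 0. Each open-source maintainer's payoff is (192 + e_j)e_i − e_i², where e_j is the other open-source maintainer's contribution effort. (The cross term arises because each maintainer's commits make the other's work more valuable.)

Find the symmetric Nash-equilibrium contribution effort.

Mika's payoff is (192 + e_R)e_M − e_M².
∂π/∂e_M = 192 + e_R − 2e_M = 0, so e_M = 96 + 0.5e_R.
By symmetry e_R = e_M; substituting into the reaction function, 0.5e_M = 96 and e_M = 192.

192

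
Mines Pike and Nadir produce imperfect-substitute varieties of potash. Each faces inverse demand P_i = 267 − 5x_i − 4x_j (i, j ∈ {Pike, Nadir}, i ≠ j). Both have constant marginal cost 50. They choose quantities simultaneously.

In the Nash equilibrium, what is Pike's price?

Mine Pike's profit: π = x_{Pike}(267 − 5x_{Pike} − 4x_{Nadir}) − 50x_{Pike}.
∂π/∂x_{Pike} = 217 − 10x_{Pike} − 4x_{Nadir} = 0 ⇒ x_{Pike} = 21.7 − 0.4x_{Nadir}.
By symmetry x_{Nadir} = x_{Pike}; substituting into the reaction function, 1.4x_{Pike} = 21.7 and x_{Pike} = 15.5.
P_{Pike} = 267 − 5·15.5 − 4·15.5 = 127.5.

127.5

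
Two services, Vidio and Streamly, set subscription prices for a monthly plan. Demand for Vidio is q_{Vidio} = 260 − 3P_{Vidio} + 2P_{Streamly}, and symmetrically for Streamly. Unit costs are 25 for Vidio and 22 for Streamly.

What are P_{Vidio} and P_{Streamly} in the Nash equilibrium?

83.1875, 82.0625

Vidio's profit: π = (P_{Vidio} − 25)(260 − 3P_{Vidio} + 2P_{Streamly}).
∂π/∂P_{Vidio} = 335 − 6P_{Vidio} + 2P_{Streamly} = 0 ⇒ P_{Vidio} = 335/6 + (1/3)P_{Streamly}.
Similarly P_{Streamly} = 163/3 + (1/3)P_{Vidio}.
Solving the two reaction functions simultaneously: (1 − (1/3)(1/3))P_{Vidio} = 335/6 + (1/3)·(163/3), so (8/9)P_{Vidio} = 1331/18 and P_{Vidio} = 83.1875.
Then P_{Streamly} = 163/3 + (1/3)·83.1875 = 82.0625.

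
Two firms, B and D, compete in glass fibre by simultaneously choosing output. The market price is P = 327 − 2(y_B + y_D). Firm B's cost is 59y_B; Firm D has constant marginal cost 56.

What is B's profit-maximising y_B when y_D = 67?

Firm B's profit: π = y_B(327 − 2(y_B + y_D)) − 59y_B.
∂π/∂y_B = 268 − 4y_B − 2y_D = 0, so y_B = 67 − 0.5y_D.
At y_D = 67: y_B = 67 − 0.5·67 = 33.5.

33.5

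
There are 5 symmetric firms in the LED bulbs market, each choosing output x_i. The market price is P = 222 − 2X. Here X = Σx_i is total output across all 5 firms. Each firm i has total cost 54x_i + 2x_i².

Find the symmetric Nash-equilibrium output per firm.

A representative firm's profit is π_i = x_i(222 − 2X) − 54x_i − 2x_i², with X = x_i + Σ_{j≠i} x_j.
First-order condition: 168 − 8x_i − 2Σ_{j≠i} x_j = 0.
With identical firms, set every x_j = x: then 168 − 8x − 8x = 0, i.e. x = 168/16 = 10.5.

10.5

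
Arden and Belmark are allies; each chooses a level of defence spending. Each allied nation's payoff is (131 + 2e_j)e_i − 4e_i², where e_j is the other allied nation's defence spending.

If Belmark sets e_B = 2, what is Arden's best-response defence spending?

16.875

Arden's payoff is (131 + 2e_B)e_A − 4e_A².
∂π/∂e_A = 131 + 2e_B − 8e_A = 0, so e_A = 16.375 + 0.25e_B.
At e_B = 2: e_A = 16.375 + 0.25·2 = 16.875.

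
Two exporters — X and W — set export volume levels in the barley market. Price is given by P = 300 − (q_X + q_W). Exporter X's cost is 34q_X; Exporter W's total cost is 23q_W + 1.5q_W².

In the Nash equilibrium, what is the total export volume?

Exporter X's profit: π = q_X(300 − (q_X + q_W)) − 34q_X.
∂π/∂q_X = 266 − 2q_X − q_W = 0, so q_X = 133 − 0.5q_W.
For W: ∂π/∂q_W = 277 − 5q_W − q_X = 0 ⇒ q_W = 55.4 − 0.2q_X.
Plugging q_W into X's best response: q_X = 133 − 0.5(55.4 − 0.2q_X) ⇒ 0.9q_X = 105.3, so q_X = 117.
Then q_W = 55.4 − 0.2·117 = 32.
Total export volume: 117 + 32 = 149.

149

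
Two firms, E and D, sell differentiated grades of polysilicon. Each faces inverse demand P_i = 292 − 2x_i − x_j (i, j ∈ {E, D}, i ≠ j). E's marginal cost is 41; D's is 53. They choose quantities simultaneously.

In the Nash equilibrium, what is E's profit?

Firm E's profit: π = x_E(292 − 2x_E − x_D) − 41x_E.
∂π/∂x_E = 251 − 4x_E − x_D = 0 ⇒ x_E = 62.75 − 0.25x_D.
Similarly x_D = 59.75 − 0.25x_E.
Substituting the second reaction function into the first: x_E = 62.75 − 0.25(59.75 − 0.25x_E), which gives 0.9375x_E = 47.8125 ⇒ x_E = 51.
Then x_D = 59.75 − 0.25·51 = 47.
P_E = 292 − 2·51 − 47 = 143.
Profit = (143 − 41)·51 = 5202.

5202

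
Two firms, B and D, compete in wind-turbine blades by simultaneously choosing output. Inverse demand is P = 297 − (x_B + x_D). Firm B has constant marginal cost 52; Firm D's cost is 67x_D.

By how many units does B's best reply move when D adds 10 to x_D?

Firm B's profit: π = x_B(297 − (x_B + x_D)) − 52x_B.
∂π/∂x_B = 245 − 2x_B − x_D = 0, so x_B = 122.5 − 0.5x_D.
The reaction-function slope is −0.5, so a 10-unit rise in x_D moves x_B by −0.5 × 10 = −5. B's best response falls — the actions are strategic substitutes.

-5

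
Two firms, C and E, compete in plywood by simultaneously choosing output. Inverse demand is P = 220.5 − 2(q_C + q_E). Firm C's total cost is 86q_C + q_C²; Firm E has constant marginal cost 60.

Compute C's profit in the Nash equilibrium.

Firm C's profit: π = q_C(220.5 − 2(q_C + q_E)) − 86q_C − q_C².
∂π/∂q_C = 134.5 − 6q_C − 2q_E = 0, so q_C = 269/12 − (1/3)q_E.
For E: ∂π/∂q_E = 160.5 − 4q_E − 2q_C = 0 ⇒ q_E = 40.125 − 0.5q_C.
Substituting the second reaction function into the first: q_C = 269/12 − (1/3)(40.125 − 0.5q_C), which gives (5/6)q_C = 217/24 ⇒ q_C = 10.85.
Then q_E = 40.125 − 0.5·10.85 = 34.7.
Price P = 220.5 − 2·45.55 = 129.4.
C's profit: (129.4 − 86)·10.85 − (10.85)² = 353.1675.

353.1675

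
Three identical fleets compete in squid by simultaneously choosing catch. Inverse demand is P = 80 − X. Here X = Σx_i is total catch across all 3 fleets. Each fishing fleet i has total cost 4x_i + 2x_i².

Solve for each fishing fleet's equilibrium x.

A representative fishing fleet's profit is π_i = x_i(80 − X) − 4x_i − 2x_i², with X = x_i + Σ_{j≠i} x_j.
First-order condition: 76 − 6x_i − Σ_{j≠i} x_j = 0.
With identical fishing fleets, set every x_j = x: then 76 − 6x − 2x = 0, i.e. x = 76/8 = 9.5.

9.5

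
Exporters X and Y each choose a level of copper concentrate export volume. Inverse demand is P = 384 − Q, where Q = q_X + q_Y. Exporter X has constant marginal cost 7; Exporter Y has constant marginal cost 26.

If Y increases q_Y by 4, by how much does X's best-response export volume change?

-2

Exporter X's profit: π = q_X(384 − (q_X + q_Y)) − 7q_X.
∂π/∂q_X = 377 − 2q_X − q_Y = 0, so q_X = 188.5 − 0.5q_Y.
The reaction-function slope is −0.5, so a 4-unit rise in q_Y moves q_X by −0.5 × 4 = −2. X's best response falls — the actions are strategic substitutes.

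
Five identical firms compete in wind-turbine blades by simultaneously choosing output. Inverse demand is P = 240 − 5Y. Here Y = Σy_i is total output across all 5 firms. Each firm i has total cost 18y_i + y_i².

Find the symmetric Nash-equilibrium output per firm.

6.9375

A representative firm's profit is π_i = y_i(240 − 5Y) − 18y_i − y_i², with Y = y_i + Σ_{j≠i} y_j.
First-order condition: 222 − 12y_i − 5Σ_{j≠i} y_j = 0.
In a symmetric equilibrium every firm chooses the same y, so Σ_{j≠i} y_j = 4y. The condition becomes 222 − 32y = 0, giving y = 222/32 = 6.9375.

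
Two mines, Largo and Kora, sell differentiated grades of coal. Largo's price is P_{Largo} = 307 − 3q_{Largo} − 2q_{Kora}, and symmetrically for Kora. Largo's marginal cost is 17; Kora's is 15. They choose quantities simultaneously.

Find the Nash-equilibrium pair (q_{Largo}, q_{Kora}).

Mine Largo's profit: π = q_{Largo}(307 − 3q_{Largo} − 2q_{Kora}) − 17q_{Largo}.
∂π/∂q_{Largo} = 290 − 6q_{Largo} − 2q_{Kora} = 0 ⇒ q_{Largo} = 145/3 − (1/3)q_{Kora}.
Similarly q_{Kora} = 146/3 − (1/3)q_{Largo}.
Solving the two reaction functions simultaneously: (1 − (−1/3)(−1/3))q_{Largo} = 145/3 − (1/3)·(146/3), so (8/9)q_{Largo} = 289/9 and q_{Largo} = 36.125.
Then q_{Kora} = 146/3 − (1/3)·36.125 = 36.625.

36.125, 36.625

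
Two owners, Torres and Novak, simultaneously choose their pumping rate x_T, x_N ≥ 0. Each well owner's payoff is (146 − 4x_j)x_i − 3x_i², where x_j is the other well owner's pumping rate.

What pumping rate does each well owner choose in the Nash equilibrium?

14.6

Torres's payoff is (146 − 4x_N)x_T − 3x_T².
∂π/∂x_T = 146 − 4x_N − 6x_T = 0, so x_T = 73/3 − (2/3)x_N.
By symmetry x_N = x_T; substituting into the reaction function, (5/3)x_T = 73/3 and x_T = 14.6.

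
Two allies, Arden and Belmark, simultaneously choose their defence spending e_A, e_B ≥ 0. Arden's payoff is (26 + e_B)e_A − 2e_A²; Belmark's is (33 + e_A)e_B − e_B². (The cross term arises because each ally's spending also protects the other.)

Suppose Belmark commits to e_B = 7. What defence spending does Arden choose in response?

8.25

Expanding Arden's payoff: 26e_A + e_Be_A − 2e_A².
∂π/∂e_A = 26 + e_B − 4e_A = 0, so e_A = 6.5 + 0.25e_B.
At e_B = 7: e_A = 6.5 + 0.25·7 = 8.25.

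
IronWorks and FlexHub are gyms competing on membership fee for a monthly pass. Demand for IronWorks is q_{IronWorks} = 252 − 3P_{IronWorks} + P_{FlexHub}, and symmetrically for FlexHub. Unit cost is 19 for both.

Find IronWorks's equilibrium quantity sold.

128.4

IronWorks's profit: π = (P_{IronWorks} − 19)(252 − 3P_{IronWorks} + P_{FlexHub}).
∂π/∂P_{IronWorks} = 309 − 6P_{IronWorks} + P_{FlexHub} = 0 ⇒ P_{IronWorks} = 51.5 + (1/6)P_{FlexHub}.
By symmetry P_{FlexHub} = P_{IronWorks}; substituting into the reaction function, (5/6)P_{IronWorks} = 51.5 and P_{IronWorks} = 61.8.
q_{IronWorks} = 252 − 3·61.8 + 61.8 = 128.4.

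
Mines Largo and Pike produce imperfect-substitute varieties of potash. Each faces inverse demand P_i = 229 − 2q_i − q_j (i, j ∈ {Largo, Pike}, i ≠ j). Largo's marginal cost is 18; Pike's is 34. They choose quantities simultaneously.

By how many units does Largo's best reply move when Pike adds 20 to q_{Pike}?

-5

Mine Largo's profit: π = q_{Largo}(229 − 2q_{Largo} − q_{Pike}) − 18q_{Largo}.
∂π/∂q_{Largo} = 211 − 4q_{Largo} − q_{Pike} = 0 ⇒ q_{Largo} = 52.75 − 0.25q_{Pike}.
The reaction-function slope is −0.25, so a 20-unit rise in q_{Pike} moves q_{Largo} by −0.25 × 20 = −5. Largo's best response falls — the actions are strategic substitutes.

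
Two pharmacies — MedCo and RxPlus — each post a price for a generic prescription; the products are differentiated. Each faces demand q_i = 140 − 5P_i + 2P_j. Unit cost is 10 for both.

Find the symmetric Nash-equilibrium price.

23.75

MedCo's profit: π = (P_{MedCo} − 10)(140 − 5P_{MedCo} + 2P_{RxPlus}).
∂π/∂P_{MedCo} = 190 − 10P_{MedCo} + 2P_{RxPlus} = 0 ⇒ P_{MedCo} = 19 + 0.2P_{RxPlus}.
The game is symmetric, so in equilibrium P_{RxPlus} = P_{MedCo}: the reaction function gives 0.8P_{MedCo} = 19, hence P_{MedCo} = 23.75.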